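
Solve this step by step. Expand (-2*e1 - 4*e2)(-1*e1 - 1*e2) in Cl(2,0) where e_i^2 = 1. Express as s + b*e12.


Expand: (-2*e1 - 4*e2)(-1*e1 - 1*e2)
= (-2)*(-1)*e1e1 + (-2)*(-1)*e1e2 + (-4)*(-1)*e2e1 + (-4)*(-1)*e2e2
Using e1^2 = e2^2 = 1, e2e1 = -e1e2:
Scalar part s = (-2)*(-1) + (-4)*(-1) = 2 + 4 = 6
Bivector part b = (-2)*(-1) - (-4)*(-1) = 2 - 4 = -2
uv = 6 - 2*e12


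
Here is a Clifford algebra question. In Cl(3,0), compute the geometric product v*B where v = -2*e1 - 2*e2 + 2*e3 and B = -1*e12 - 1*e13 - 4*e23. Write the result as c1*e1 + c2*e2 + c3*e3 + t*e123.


vB has grade-1 (vector) and grade-3 (trivector) parts: vB = (v _| B) + (v ^ B).
Vector part <vB>_1:
  e1: -v2*b12 - v3*b13 = -(-2)*(-1) - (2)*(-1) = 0
  e2: v1*b12 - v3*b23 = (-2)*(-1) - (2)*(-4) = 10
  e3: v1*b13 + v2*b23 = (-2)*(-1) + (-2)*(-4) = 10
Trivector part <vB>_3:
  e123: v1*b23 - v2*b13 + v3*b12 = (-2)*(-4) - (-2)*(-1) + (2)*(-1) = 4
vB = 0*e1 + 10*e2 + 10*e3 + 4*e123


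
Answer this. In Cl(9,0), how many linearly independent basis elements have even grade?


Even subalgebra dimension = 2^(n-1)
n = 9 + 0 = 9
2^(9 - 1) = 2^8 = 256
Verification: sum of C(9,k) for even k = 1 + 36 + 126 + 84 + 9 = 256
Result = 256


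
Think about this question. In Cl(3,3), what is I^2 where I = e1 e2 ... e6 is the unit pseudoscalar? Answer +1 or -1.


The pseudoscalar I = e1...e_n (product of all n generators) of Cl(p,q) satisfies I^2 = (-1)^(q + n(n-1)/2).
p = 3, q = 3, n = p + q = 6
n(n-1)/2 = 6 * 5 / 2 = 15
Exponent = q + n(n-1)/2 = 3 + 15 = 18
I^2 = (-1)^18 = +1


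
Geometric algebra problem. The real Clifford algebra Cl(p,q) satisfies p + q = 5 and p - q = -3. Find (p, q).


We need p + q = 5 and p - q = -3.
Adding: 2p = 5 + (-3) = 2, so p = 1.
Then q = 5 - 1 = 4.
(p, q) = (1, 4)


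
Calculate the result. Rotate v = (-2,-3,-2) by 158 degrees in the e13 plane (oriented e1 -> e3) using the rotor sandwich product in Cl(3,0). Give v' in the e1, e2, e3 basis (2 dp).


Rotor R = cos(79deg) - sin(79deg)*e13
Rotation angle theta = 2 * 79 = 158 degrees in the e13 plane (e1 -> e3).
The component perpendicular to the plane (e2) is invariant: v'_2 = v2 = -3.00
cos(158deg) = -0.9272, sin(158deg) = 0.3746
v'_1 = v1*cos(theta) - v3*sin(theta) = -2*(-0.9272) - (-2)*0.3746 = 2.60
v'_3 = v1*sin(theta) + v3*cos(theta) = -2*0.3746 + (-2)*(-0.9272) = 1.11
v' = 2.60*e1 - 3.00*e2 + 1.11*e3


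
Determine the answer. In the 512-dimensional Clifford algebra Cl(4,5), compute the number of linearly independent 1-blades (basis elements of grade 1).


Number of grade-k basis blades in Cl(p,q) with n = p + q is C(n, k).
n = 4 + 5 = 9
C(9, 1) = 9! / (1! * 8!)
= 362880 / (1 * 40320)
= 9


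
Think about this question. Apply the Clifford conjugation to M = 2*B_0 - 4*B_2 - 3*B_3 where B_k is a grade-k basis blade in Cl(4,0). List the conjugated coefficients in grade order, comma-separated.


Clifford conjugate sign for grade k: (-1)^(k(k+1)/2)
Grade 0: (-1)^(0*1/2) = (-1)^0 = 1, coeff 2 -> 2
Grade 2: (-1)^(2*3/2) = (-1)^3 = -1, coeff -4 -> 4
Grade 3: (-1)^(3*4/2) = (-1)^6 = 1, coeff -3 -> -3
Conjugated coefficients: 2, 4, -3


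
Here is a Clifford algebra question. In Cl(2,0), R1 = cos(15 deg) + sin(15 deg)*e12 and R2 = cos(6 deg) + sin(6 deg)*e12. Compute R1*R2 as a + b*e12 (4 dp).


Same-plane rotors commute and their half-angles add:
R1*R2 = cos(a1 + a2) + sin(a1 + a2)*e12.
a1 + a2 = 15 + 6 = 21 deg
cos(21 deg) = 0.9336
sin(21 deg) = 0.3584
R1*R2 = 0.9336 + 0.3584*e12


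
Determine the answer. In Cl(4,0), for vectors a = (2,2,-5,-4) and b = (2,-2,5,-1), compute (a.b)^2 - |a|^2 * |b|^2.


a . b = 2*2 + 2*(-2) + (-5)*5 + (-4)*(-1)
= 4 + (-4) + (-25) + 4 = -21
|a|^2 = 2^2 + 2^2 + (-5)^2 + (-4)^2 = 49
|b|^2 = 2^2 + (-2)^2 + 5^2 + (-1)^2 = 34
(a.b)^2 = (-21)^2 = 441
|a|^2 * |b|^2 = 49 * 34 = 1666
Result = 441 - 1666 = -1225


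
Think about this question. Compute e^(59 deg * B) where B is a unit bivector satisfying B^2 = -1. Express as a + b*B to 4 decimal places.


For a unit bivector B with B^2 = -1, the exponential series gives
e^(theta*B) = cos(theta) + sin(theta)*B (the GA analogue of Euler's formula).
theta = 59 degrees = 1.029744 rad
cos(59 deg) = 0.5150
sin(59 deg) = 0.8572
exp(theta*B) = 0.5150 + 0.8572*B


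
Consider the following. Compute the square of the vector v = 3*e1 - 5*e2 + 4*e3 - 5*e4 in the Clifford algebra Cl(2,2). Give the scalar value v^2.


v^2 = sum of c_i^2 * e_i^2
Positive signature terms (e_i^2 = +1): 3^2 + (-5)^2 = 34
Negative signature terms (e_j^2 = -1): 4^2 + (-5)^2 = 41
v^2 = 34 - 41 = -7


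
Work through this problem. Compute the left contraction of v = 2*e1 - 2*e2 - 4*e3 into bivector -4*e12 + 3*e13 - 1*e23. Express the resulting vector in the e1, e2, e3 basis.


Left contraction v _| B = <vB>_1 (grade-1 part of the geometric product vB).
Using e1_|e12 = e2, e2_|e12 = -e1, e1_|e13 = e3, e3_|e13 = -e1, e2_|e23 = e3, e3_|e23 = -e2:
e1 coeff: -v2*b12 - v3*b13 = -(-2)*(-4) - (-4)*(3) = 4
e2 coeff: v1*b12 - v3*b23 = (2)*(-4) - (-4)*(-1) = -12
e3 coeff: v1*b13 + v2*b23 = (2)*(3) + (-2)*(-1) = 8
v _| B = 4*e1 - 12*e2 + 8*e3


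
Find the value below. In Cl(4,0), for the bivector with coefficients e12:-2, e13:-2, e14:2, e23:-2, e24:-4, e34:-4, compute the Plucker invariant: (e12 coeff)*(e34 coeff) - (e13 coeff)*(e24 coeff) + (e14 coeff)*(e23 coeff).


Plucker relation: af - be + cd
a*f = (-2)*(-4) = 8
b*e = (-2)*(-4) = 8
c*d = 2*(-2) = -4
af - be + cd = 8 - 8 + (-4)
= -4


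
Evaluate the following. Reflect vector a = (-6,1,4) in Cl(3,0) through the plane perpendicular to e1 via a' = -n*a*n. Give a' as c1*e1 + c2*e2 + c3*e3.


Reflection formula: a' = -n*a*n, with n = e1 (unit vector, n^2 = 1).
For reflection through hyperplane perp to e1:
The component along e1 flips sign, others stay.
a = (-6, 1, 4)
a' = (6, 1, 4)
a' = 6*e1 + 1*e2 + 4*e3


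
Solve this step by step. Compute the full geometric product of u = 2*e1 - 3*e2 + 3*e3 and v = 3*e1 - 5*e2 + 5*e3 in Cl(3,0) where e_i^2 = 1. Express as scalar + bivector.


In Cl(3,0): e_i^2 = 1, e_ie_j = -e_je_i for i != j.
Scalar part = u . v = 2*3 + (-3)*(-5) + 3*5
= 6 + 15 + 15 = 36
e12 coeff = 2*(-5) - (-3)*3 = -10 - (-9) = -1
e13 coeff = 2*5 - 3*3 = 10 - 9 = 1
e23 coeff = (-3)*5 - 3*(-5) = -15 - (-15) = 0
uv = 36 - 1*e12 + 1*e13 + 0*e23


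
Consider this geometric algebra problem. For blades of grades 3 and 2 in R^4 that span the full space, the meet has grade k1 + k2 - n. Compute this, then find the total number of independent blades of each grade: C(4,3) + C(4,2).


Meet grade = grade(A) + grade(B) - n
= 3 + 2 - 4 = 1
C(4,3) = 4
C(4,2) = 6
dim_A + dim_B = 4 + 6 = 10


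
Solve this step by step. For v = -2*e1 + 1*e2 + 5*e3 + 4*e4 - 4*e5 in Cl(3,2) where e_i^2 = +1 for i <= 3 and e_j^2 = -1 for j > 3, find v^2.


v^2 = sum of c_i^2 * e_i^2
Positive signature terms (e_i^2 = +1): (-2)^2 + 1^2 + 5^2 = 30
Negative signature terms (e_j^2 = -1): 4^2 + (-4)^2 = 32
v^2 = 30 - 32 = -2


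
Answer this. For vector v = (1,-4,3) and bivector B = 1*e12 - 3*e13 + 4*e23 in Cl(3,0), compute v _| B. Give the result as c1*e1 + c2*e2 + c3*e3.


Left contraction v _| B = <vB>_1 (grade-1 part of the geometric product vB).
Using e1_|e12 = e2, e2_|e12 = -e1, e1_|e13 = e3, e3_|e13 = -e1, e2_|e23 = e3, e3_|e23 = -e2:
e1 coeff: -v2*b12 - v3*b13 = -(-4)*(1) - (3)*(-3) = 13
e2 coeff: v1*b12 - v3*b23 = (1)*(1) - (3)*(4) = -11
e3 coeff: v1*b13 + v2*b23 = (1)*(-3) + (-4)*(4) = -19
v _| B = 13*e1 - 11*e2 - 19*e3


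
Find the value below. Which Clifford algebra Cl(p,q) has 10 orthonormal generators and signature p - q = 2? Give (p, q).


We need p + q = 10 and p - q = 2.
Adding: 2p = 10 + 2 = 12, so p = 6.
Then q = 10 - 6 = 4.
(p, q) = (6, 4)


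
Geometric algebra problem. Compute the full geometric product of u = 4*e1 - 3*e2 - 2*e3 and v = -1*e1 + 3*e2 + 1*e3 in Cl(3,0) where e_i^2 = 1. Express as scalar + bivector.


In Cl(3,0): e_i^2 = 1, e_ie_j = -e_je_i for i != j.
Scalar part = u . v = 4*(-1) + (-3)*3 + (-2)*1
= -4 + (-9) + (-2) = -15
e12 coeff = 4*3 - (-3)*(-1) = 12 - 3 = 9
e13 coeff = 4*1 - (-2)*(-1) = 4 - 2 = 2
e23 coeff = (-3)*1 - (-2)*3 = -3 - (-6) = 3
uv = -15 + 9*e12 + 2*e13 + 3*e23


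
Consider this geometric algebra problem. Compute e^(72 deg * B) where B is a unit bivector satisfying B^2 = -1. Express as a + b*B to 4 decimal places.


For a unit bivector B with B^2 = -1, the exponential series gives
e^(theta*B) = cos(theta) + sin(theta)*B (the GA analogue of Euler's formula).
theta = 72 degrees = 1.256637 rad
cos(72 deg) = 0.3090
sin(72 deg) = 0.9511
exp(theta*B) = 0.3090 + 0.9511*B


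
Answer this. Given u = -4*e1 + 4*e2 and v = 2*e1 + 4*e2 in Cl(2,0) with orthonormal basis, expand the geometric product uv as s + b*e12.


Expand: (-4*e1 + 4*e2)(2*e1 + 4*e2)
= (-4)*2*e1e1 + (-4)*4*e1e2 + 4*2*e2e1 + 4*4*e2e2
Using e1^2 = e2^2 = 1, e2e1 = -e1e2:
Scalar part s = (-4)*2 + 4*4 = -8 + 16 = 8
Bivector part b = (-4)*4 - 4*2 = -16 - 8 = -24
uv = 8 - 24*e12


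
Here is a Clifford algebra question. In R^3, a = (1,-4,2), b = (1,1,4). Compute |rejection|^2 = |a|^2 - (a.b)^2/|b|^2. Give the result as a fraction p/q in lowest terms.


|a|^2 = 1^2 + (-4)^2 + 2^2 = 21
|b|^2 = 1^2 + 1^2 + 4^2 = 18
a . b = 1*1 + (-4)*1 + 2*4 = 5
(a.b)^2 = 5^2 = 25
|rej|^2 = 21 - 25/18
= (378 - 25)/18
= 353/18
In lowest terms: 353/18


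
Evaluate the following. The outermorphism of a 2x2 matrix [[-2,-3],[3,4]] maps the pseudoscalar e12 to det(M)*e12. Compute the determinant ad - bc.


The outermorphism of a linear map f sends e1^e2 to f(e1)^f(e2).
f(e1) = -2*e1 + 3*e2
f(e2) = -3*e1 + 4*e2
f(e1) ^ f(e2) = (-2*e1 + 3*e2) ^ (-3*e1 + 4*e2)
= (-2)*4*e12 + 3*(-3)*e21
= (-8 - (-9))*e12
= 1*e12
Coefficient = 1


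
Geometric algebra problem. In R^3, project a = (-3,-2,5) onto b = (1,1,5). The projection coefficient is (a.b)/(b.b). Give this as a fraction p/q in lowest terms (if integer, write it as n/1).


Projection coefficient = (a . b) / (b . b)
a . b = (-3)*1 + (-2)*1 + 5*5
= -3 + (-2) + 25 = 20
b . b = 1^2 + 1^2 + 5^2
= 1 + 1 + 25 = 27
Coefficient = 20/27
In lowest terms: 20/27


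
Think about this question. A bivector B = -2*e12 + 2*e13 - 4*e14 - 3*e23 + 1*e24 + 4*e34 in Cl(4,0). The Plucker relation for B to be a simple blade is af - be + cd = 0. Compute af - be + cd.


Plucker relation: af - be + cd
a*f = (-2)*4 = -8
b*e = 2*1 = 2
c*d = (-4)*(-3) = 12
af - be + cd = -8 - 2 + 12
= 2


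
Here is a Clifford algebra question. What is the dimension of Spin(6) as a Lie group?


Spin(n) double-covers SO(n); both have Lie algebra so(n) of dimension n(n-1)/2.
n = 6
n(n-1) = 6 * 5 = 30
dim Spin(6) = 30/2 = 15


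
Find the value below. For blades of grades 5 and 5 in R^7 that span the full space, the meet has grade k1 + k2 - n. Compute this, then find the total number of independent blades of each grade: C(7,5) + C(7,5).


Meet grade = grade(A) + grade(B) - n
= 5 + 5 - 7 = 3
C(7,5) = 21
C(7,5) = 21
dim_A + dim_B = 21 + 21 = 42


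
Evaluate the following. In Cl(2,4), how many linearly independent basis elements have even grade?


Even subalgebra dimension = 2^(n-1)
n = 2 + 4 = 6
2^(6 - 1) = 2^5 = 32
Verification: sum of C(6,k) for even k = 1 + 15 + 15 + 1 = 32
Result = 32


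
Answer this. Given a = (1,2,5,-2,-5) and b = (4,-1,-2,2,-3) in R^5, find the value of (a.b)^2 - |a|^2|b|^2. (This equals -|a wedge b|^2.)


a . b = 1*4 + 2*(-1) + 5*(-2) + (-2)*2 + (-5)*(-3)
= 4 + (-2) + (-10) + (-4) + 15 = 3
|a|^2 = 1^2 + 2^2 + 5^2 + (-2)^2 + (-5)^2 = 59
|b|^2 = 4^2 + (-1)^2 + (-2)^2 + 2^2 + (-3)^2 = 34
(a.b)^2 = 3^2 = 9
|a|^2 * |b|^2 = 59 * 34 = 2006
Result = 9 - 2006 = -1997


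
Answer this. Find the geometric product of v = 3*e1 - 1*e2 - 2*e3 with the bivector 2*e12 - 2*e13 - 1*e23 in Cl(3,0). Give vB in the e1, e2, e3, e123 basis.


vB has grade-1 (vector) and grade-3 (trivector) parts: vB = (v _| B) + (v ^ B).
Vector part <vB>_1:
  e1: -v2*b12 - v3*b13 = -(-1)*(2) - (-2)*(-2) = -2
  e2: v1*b12 - v3*b23 = (3)*(2) - (-2)*(-1) = 4
  e3: v1*b13 + v2*b23 = (3)*(-2) + (-1)*(-1) = -5
Trivector part <vB>_3:
  e123: v1*b23 - v2*b13 + v3*b12 = (3)*(-1) - (-1)*(-2) + (-2)*(2) = -9
vB = -2*e1 + 4*e2 - 5*e3 - 9*e123


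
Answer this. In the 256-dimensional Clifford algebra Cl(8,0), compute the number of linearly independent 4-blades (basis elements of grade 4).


Number of grade-k basis blades in Cl(p,q) with n = p + q is C(n, k).
n = 8 + 0 = 8
C(8, 4) = 8! / (4! * 4!)
= 40320 / (24 * 24)
= 70


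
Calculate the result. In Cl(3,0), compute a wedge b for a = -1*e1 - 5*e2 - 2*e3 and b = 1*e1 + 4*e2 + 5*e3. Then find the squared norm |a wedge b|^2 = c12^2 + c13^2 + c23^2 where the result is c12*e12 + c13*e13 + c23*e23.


a wedge b = (a1*b2 - a2*b1)*e12 + (a1*b3 - a3*b1)*e13 + (a2*b3 - a3*b2)*e23
e12 coeff: (-1)*4 - (-5)*1 = -4 - (-5) = 1
e13 coeff: (-1)*5 - (-2)*1 = -5 - (-2) = -3
e23 coeff: (-5)*5 - (-2)*4 = -25 - (-8) = -17
|a wedge b|^2 = 1^2 + (-3)^2 + (-17)^2
= 1 + 9 + 289
= 299


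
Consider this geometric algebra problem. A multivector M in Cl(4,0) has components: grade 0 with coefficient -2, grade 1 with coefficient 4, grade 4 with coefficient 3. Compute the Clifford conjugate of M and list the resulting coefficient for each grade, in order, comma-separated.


Clifford conjugate sign for grade k: (-1)^(k(k+1)/2)
Grade 0: (-1)^(0*1/2) = (-1)^0 = 1, coeff -2 -> -2
Grade 1: (-1)^(1*2/2) = (-1)^1 = -1, coeff 4 -> -4
Grade 4: (-1)^(4*5/2) = (-1)^10 = 1, coeff 3 -> 3
Conjugated coefficients: -2, -4, 3


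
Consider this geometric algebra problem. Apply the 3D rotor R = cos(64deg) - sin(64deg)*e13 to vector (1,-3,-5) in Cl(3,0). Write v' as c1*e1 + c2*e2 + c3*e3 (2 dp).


Rotor R = cos(64deg) - sin(64deg)*e13
Rotation angle theta = 2 * 64 = 128 degrees in the e13 plane (e1 -> e3).
The component perpendicular to the plane (e2) is invariant: v'_2 = v2 = -3.00
cos(128deg) = -0.6157, sin(128deg) = 0.7880
v'_1 = v1*cos(theta) - v3*sin(theta) = 1*(-0.6157) - (-5)*0.7880 = 3.32
v'_3 = v1*sin(theta) + v3*cos(theta) = 1*0.7880 + (-5)*(-0.6157) = 3.87
v' = 3.32*e1 - 3.00*e2 + 3.87*e3


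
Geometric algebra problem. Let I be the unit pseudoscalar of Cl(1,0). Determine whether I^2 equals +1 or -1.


The pseudoscalar I = e1...e_n (product of all n generators) of Cl(p,q) satisfies I^2 = (-1)^(q + n(n-1)/2).
p = 1, q = 0, n = p + q = 1
n(n-1)/2 = 1 * 0 / 2 = 0
Exponent = q + n(n-1)/2 = 0 + 0 = 0
I^2 = (-1)^0 = +1


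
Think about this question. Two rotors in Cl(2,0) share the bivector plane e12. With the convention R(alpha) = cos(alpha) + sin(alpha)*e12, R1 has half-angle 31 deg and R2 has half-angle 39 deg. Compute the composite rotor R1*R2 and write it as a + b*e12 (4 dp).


Same-plane rotors commute and their half-angles add:
R1*R2 = cos(a1 + a2) + sin(a1 + a2)*e12.
a1 + a2 = 31 + 39 = 70 deg
cos(70 deg) = 0.3420
sin(70 deg) = 0.9397
R1*R2 = 0.3420 + 0.9397*e12


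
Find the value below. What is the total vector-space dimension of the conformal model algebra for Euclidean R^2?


The conformal model of R^2 uses Cl(3,1): the 2 Euclidean generators plus two extra orthogonal generators e+ (e+^2 = +1) and e- (e-^2 = -1), from which the null vectors e0, einf are built.
Number of generators m = 2 + 2 = 4.
dim Cl(p,q) = 2^m = 2^4 = 16


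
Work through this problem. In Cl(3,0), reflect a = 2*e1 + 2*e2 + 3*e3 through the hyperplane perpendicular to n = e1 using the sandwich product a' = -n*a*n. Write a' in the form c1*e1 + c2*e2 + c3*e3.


Reflection formula: a' = -n*a*n, with n = e1 (unit vector, n^2 = 1).
For reflection through hyperplane perp to e1:
The component along e1 flips sign, others stay.
a = (2, 2, 3)
a' = (-2, 2, 3)
a' = -2*e1 + 2*e2 + 3*e3


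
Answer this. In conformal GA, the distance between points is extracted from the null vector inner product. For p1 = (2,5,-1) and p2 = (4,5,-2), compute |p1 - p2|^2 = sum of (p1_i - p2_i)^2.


p1 - p2 = (-2, 0, 1)
|p1 - p2|^2 = (-2)^2 + 0^2 + 1^2
= 4 + 0 + 1
= 5


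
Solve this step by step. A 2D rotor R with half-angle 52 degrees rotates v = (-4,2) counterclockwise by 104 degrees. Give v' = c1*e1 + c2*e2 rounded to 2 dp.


Rotor R = cos(52deg) - sin(52deg)*e12
Rotation angle theta = 2 * 52 = 104 degrees
v' = R*v*~R rotates v by theta.
cos(104deg) = -0.2419, sin(104deg) = 0.9703
v'_1 = -4*cos(104deg) - 2*sin(104deg)
= -4*(-0.2419) - 2*0.9703
= -0.97
v'_2 = -4*sin(104deg) + 2*cos(104deg)
= -4*0.9703 + 2*(-0.2419)
= -4.37
v' = -0.97*e1 - 4.37*e2


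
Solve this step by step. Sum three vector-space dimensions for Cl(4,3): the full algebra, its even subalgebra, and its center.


n = 4 + 3 = 7
Total dim = 2^7 = 128
Even subalgebra dim = 2^6 = 64
n is odd, so center dim = 2
Sum = 128 + 64 + 2 = 194


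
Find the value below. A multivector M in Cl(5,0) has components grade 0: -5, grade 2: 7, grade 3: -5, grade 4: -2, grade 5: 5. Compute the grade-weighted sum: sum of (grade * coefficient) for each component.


Grade-weighted sum = sum of grade_k * coefficient_k
0*(-5) = 0
2*7 = 14
3*(-5) = -15
4*(-2) = -8
5*5 = 25
Total = 0 + 14 + (-15) + (-8) + 25 = 16


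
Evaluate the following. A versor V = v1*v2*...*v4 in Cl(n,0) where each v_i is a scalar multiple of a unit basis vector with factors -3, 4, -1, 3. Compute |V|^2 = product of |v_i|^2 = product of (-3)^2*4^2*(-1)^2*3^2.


Each vector v_i has |v_i|^2 = s_i^2
Squared scales: (-3)^2 = 9, 4^2 = 16, (-1)^2 = 1, 3^2 = 9
|V|^2 = 9 * 16 * 1 * 9
= 1296


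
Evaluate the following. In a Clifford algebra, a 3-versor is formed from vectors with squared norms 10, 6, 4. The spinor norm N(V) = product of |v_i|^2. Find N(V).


Spinor norm N(V) = |v1|^2 * |v2|^2 * ... * |v3|^2
= 10 * 6 * 4
Running product: 10, 60, 240
N(V) = 240


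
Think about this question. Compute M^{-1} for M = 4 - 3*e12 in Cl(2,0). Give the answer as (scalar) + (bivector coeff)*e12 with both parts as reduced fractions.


M = 4 - 3*e12, where e12^2 = -1.
Since M commutes with its reverse ~M = a - b*e12, M * ~M = a^2 - b^2*e12^2 = a^2 + b^2.
So M^{-1} = ~M / (a^2 + b^2) = (a - b*e12)/(a^2 + b^2).
a^2 + b^2 = 16 + 9 = 25
Scalar part = 4/25 = 4/25
Bivector coeff = 3/25 = 3/25
M^{-1} = 4/25 + 3/25*e12


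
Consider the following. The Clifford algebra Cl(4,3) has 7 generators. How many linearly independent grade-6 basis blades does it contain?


Number of grade-k basis blades in Cl(p,q) with n = p + q is C(n, k).
n = 4 + 3 = 7
C(7, 6) = 7! / (6! * 1!)
= 5040 / (720 * 1)
= 7


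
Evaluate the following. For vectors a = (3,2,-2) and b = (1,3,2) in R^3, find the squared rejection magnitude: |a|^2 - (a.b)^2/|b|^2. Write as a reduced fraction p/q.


|a|^2 = 3^2 + 2^2 + (-2)^2 = 17
|b|^2 = 1^2 + 3^2 + 2^2 = 14
a . b = 3*1 + 2*3 + (-2)*2 = 5
(a.b)^2 = 5^2 = 25
|rej|^2 = 17 - 25/14
= (238 - 25)/14
= 213/14
In lowest terms: 213/14


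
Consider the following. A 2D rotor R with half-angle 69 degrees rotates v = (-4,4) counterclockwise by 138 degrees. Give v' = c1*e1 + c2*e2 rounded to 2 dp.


Rotor R = cos(69deg) - sin(69deg)*e12
Rotation angle theta = 2 * 69 = 138 degrees
v' = R*v*~R rotates v by theta.
cos(138deg) = -0.7431, sin(138deg) = 0.6691
v'_1 = -4*cos(138deg) - 4*sin(138deg)
= -4*(-0.7431) - 4*0.6691
= 0.30
v'_2 = -4*sin(138deg) + 4*cos(138deg)
= -4*0.6691 + 4*(-0.7431)
= -5.65
v' = 0.30*e1 - 5.65*e2


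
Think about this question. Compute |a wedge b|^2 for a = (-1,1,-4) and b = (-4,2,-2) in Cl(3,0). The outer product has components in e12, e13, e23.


a wedge b = (a1*b2 - a2*b1)*e12 + (a1*b3 - a3*b1)*e13 + (a2*b3 - a3*b2)*e23
e12 coeff: (-1)*2 - 1*(-4) = -2 - (-4) = 2
e13 coeff: (-1)*(-2) - (-4)*(-4) = 2 - 16 = -14
e23 coeff: 1*(-2) - (-4)*2 = -2 - (-8) = 6
|a wedge b|^2 = 2^2 + (-14)^2 + 6^2
= 4 + 196 + 36
= 236


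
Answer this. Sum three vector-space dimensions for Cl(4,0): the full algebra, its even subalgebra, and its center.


n = 4 + 0 = 4
Total dim = 2^4 = 16
Even subalgebra dim = 2^3 = 8
n is even, so center dim = 1
Sum = 16 + 8 + 1 = 25


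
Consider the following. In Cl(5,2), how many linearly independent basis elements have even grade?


Even subalgebra dimension = 2^(n-1)
n = 5 + 2 = 7
2^(7 - 1) = 2^6 = 64
Verification: sum of C(7,k) for even k = 1 + 21 + 35 + 7 = 64
Result = 64


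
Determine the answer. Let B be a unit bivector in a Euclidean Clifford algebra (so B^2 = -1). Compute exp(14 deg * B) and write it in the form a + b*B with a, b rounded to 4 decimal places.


For a unit bivector B with B^2 = -1, the exponential series gives
e^(theta*B) = cos(theta) + sin(theta)*B (the GA analogue of Euler's formula).
theta = 14 degrees = 0.244346 rad
cos(14 deg) = 0.9703
sin(14 deg) = 0.2419
exp(theta*B) = 0.9703 + 0.2419*B


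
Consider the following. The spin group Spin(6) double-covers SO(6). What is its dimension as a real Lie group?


Spin(n) double-covers SO(n); both have Lie algebra so(n) of dimension n(n-1)/2.
n = 6
n(n-1) = 6 * 5 = 30
dim Spin(6) = 30/2 = 15


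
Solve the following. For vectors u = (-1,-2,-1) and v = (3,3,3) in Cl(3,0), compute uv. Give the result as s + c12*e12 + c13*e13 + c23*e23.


In Cl(3,0): e_i^2 = 1, e_ie_j = -e_je_i for i != j.
Scalar part = u . v = (-1)*3 + (-2)*3 + (-1)*3
= -3 + (-6) + (-3) = -12
e12 coeff = (-1)*3 - (-2)*3 = -3 - (-6) = 3
e13 coeff = (-1)*3 - (-1)*3 = -3 - (-3) = 0
e23 coeff = (-2)*3 - (-1)*3 = -6 - (-3) = -3
uv = -12 + 3*e12 + 0*e13 - 3*e23


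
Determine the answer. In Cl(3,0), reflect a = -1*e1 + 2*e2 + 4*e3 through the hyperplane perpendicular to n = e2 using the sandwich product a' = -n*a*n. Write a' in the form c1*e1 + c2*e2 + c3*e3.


Reflection formula: a' = -n*a*n, with n = e2 (unit vector, n^2 = 1).
For reflection through hyperplane perp to e2:
The component along e2 flips sign, others stay.
a = (-1, 2, 4)
a' = (-1, -2, 4)
a' = -1*e1 - 2*e2 + 4*e3


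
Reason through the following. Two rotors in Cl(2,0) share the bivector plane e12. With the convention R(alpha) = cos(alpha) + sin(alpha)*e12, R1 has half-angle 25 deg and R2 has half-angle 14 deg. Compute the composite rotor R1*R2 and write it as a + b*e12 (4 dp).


Same-plane rotors commute and their half-angles add:
R1*R2 = cos(a1 + a2) + sin(a1 + a2)*e12.
a1 + a2 = 25 + 14 = 39 deg
cos(39 deg) = 0.7771
sin(39 deg) = 0.6293
R1*R2 = 0.7771 + 0.6293*e12


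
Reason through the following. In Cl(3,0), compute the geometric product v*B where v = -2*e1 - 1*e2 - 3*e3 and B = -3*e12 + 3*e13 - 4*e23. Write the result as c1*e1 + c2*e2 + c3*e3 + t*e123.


vB has grade-1 (vector) and grade-3 (trivector) parts: vB = (v _| B) + (v ^ B).
Vector part <vB>_1:
  e1: -v2*b12 - v3*b13 = -(-1)*(-3) - (-3)*(3) = 6
  e2: v1*b12 - v3*b23 = (-2)*(-3) - (-3)*(-4) = -6
  e3: v1*b13 + v2*b23 = (-2)*(3) + (-1)*(-4) = -2
Trivector part <vB>_3:
  e123: v1*b23 - v2*b13 + v3*b12 = (-2)*(-4) - (-1)*(3) + (-3)*(-3) = 20
vB = 6*e1 - 6*e2 - 2*e3 + 20*e123


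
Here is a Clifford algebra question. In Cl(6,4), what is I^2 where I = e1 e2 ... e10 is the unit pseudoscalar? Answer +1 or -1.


The pseudoscalar I = e1...e_n (product of all n generators) of Cl(p,q) satisfies I^2 = (-1)^(q + n(n-1)/2).
p = 6, q = 4, n = p + q = 10
n(n-1)/2 = 10 * 9 / 2 = 45
Exponent = q + n(n-1)/2 = 4 + 45 = 49
I^2 = (-1)^49 = -1


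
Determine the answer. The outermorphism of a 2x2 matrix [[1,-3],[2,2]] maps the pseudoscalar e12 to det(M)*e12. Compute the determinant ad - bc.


The outermorphism of a linear map f sends e1^e2 to f(e1)^f(e2).
f(e1) = 1*e1 + 2*e2
f(e2) = -3*e1 + 2*e2
f(e1) ^ f(e2) = (1*e1 + 2*e2) ^ (-3*e1 + 2*e2)
= 1*2*e12 + 2*(-3)*e21
= (2 - (-6))*e12
= 8*e12
Coefficient = 8


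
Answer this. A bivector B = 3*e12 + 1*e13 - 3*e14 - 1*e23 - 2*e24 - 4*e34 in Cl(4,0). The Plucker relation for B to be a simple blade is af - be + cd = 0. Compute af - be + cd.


Plucker relation: af - be + cd
a*f = 3*(-4) = -12
b*e = 1*(-2) = -2
c*d = (-3)*(-1) = 3
af - be + cd = -12 - (-2) + 3
= -7


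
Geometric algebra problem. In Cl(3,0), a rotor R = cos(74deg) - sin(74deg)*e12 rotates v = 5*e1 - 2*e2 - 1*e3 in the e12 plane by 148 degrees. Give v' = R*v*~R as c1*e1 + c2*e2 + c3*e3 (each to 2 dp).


Rotor R = cos(74deg) - sin(74deg)*e12
Rotation angle theta = 2 * 74 = 148 degrees in the e12 plane (e1 -> e2).
The component perpendicular to the plane (e3) is invariant: v'_3 = v3 = -1.00
cos(148deg) = -0.8480, sin(148deg) = 0.5299
v'_1 = v1*cos(theta) - v2*sin(theta) = 5*(-0.8480) - (-2)*0.5299 = -3.18
v'_2 = v1*sin(theta) + v2*cos(theta) = 5*0.5299 + (-2)*(-0.8480) = 4.35
v' = -3.18*e1 + 4.35*e2 - 1.00*e3


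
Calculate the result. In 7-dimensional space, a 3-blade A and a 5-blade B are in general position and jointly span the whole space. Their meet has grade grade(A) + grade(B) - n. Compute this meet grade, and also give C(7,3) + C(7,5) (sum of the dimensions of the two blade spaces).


Meet grade = grade(A) + grade(B) - n
= 3 + 5 - 7 = 1
C(7,3) = 35
C(7,5) = 21
dim_A + dim_B = 35 + 21 = 56


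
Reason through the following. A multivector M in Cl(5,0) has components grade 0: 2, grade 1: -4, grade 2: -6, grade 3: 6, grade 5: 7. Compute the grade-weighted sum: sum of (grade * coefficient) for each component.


Grade-weighted sum = sum of grade_k * coefficient_k
0*2 = 0
1*(-4) = -4
2*(-6) = -12
3*6 = 18
5*7 = 35
Total = 0 + (-4) + (-12) + 18 + 35 = 37


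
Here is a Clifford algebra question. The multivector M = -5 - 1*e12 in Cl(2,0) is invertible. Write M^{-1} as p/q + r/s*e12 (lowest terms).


M = -5 - 1*e12, where e12^2 = -1.
Since M commutes with its reverse ~M = a - b*e12, M * ~M = a^2 - b^2*e12^2 = a^2 + b^2.
So M^{-1} = ~M / (a^2 + b^2) = (a - b*e12)/(a^2 + b^2).
a^2 + b^2 = 25 + 1 = 26
Scalar part = -5/26 = -5/26
Bivector coeff = 1/26 = 1/26
M^{-1} = -5/26 + 1/26*e12


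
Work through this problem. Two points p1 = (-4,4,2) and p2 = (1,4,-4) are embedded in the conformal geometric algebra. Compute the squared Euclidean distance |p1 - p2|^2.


p1 - p2 = (-5, 0, 6)
|p1 - p2|^2 = (-5)^2 + 0^2 + 6^2
= 25 + 0 + 36
= 61


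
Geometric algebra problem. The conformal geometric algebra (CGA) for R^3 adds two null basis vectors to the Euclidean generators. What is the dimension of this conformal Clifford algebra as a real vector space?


The conformal model of R^3 uses Cl(4,1): the 3 Euclidean generators plus two extra orthogonal generators e+ (e+^2 = +1) and e- (e-^2 = -1), from which the null vectors e0, einf are built.
Number of generators m = 3 + 2 = 5.
dim Cl(p,q) = 2^m = 2^5 = 32


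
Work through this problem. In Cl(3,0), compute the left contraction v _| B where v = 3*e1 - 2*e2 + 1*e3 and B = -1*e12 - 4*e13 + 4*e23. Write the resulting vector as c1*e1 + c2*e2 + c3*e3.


Left contraction v _| B = <vB>_1 (grade-1 part of the geometric product vB).
Using e1_|e12 = e2, e2_|e12 = -e1, e1_|e13 = e3, e3_|e13 = -e1, e2_|e23 = e3, e3_|e23 = -e2:
e1 coeff: -v2*b12 - v3*b13 = -(-2)*(-1) - (1)*(-4) = 2
e2 coeff: v1*b12 - v3*b23 = (3)*(-1) - (1)*(4) = -7
e3 coeff: v1*b13 + v2*b23 = (3)*(-4) + (-2)*(4) = -20
v _| B = 2*e1 - 7*e2 - 20*e3


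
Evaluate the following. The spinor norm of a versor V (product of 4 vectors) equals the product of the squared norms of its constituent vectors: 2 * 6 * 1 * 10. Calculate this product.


Spinor norm N(V) = |v1|^2 * |v2|^2 * ... * |v4|^2
= 2 * 6 * 1 * 10
Running product: 2, 12, 12, 120
N(V) = 120


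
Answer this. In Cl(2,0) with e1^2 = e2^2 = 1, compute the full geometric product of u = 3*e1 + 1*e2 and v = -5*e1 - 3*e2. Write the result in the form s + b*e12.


Expand: (3*e1 + 1*e2)(-5*e1 - 3*e2)
= 3*(-5)*e1e1 + 3*(-3)*e1e2 + 1*(-5)*e2e1 + 1*(-3)*e2e2
Using e1^2 = e2^2 = 1, e2e1 = -e1e2:
Scalar part s = 3*(-5) + 1*(-3) = -15 + (-3) = -18
Bivector part b = 3*(-3) - 1*(-5) = -9 - (-5) = -4
uv = -18 - 4*e12


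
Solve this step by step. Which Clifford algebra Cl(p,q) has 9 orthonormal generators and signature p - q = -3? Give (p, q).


We need p + q = 9 and p - q = -3.
Adding: 2p = 9 + (-3) = 6, so p = 3.
Then q = 9 - 3 = 6.
(p, q) = (3, 6)


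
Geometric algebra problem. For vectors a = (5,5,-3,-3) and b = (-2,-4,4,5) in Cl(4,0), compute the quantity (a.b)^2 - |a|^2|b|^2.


a . b = 5*(-2) + 5*(-4) + (-3)*4 + (-3)*5
= -10 + (-20) + (-12) + (-15) = -57
|a|^2 = 5^2 + 5^2 + (-3)^2 + (-3)^2 = 68
|b|^2 = (-2)^2 + (-4)^2 + 4^2 + 5^2 = 61
(a.b)^2 = (-57)^2 = 3249
|a|^2 * |b|^2 = 68 * 61 = 4148
Result = 3249 - 4148 = -899


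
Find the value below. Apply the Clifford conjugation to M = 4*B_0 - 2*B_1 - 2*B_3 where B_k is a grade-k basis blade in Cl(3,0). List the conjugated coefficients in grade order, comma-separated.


Clifford conjugate sign for grade k: (-1)^(k(k+1)/2)
Grade 0: (-1)^(0*1/2) = (-1)^0 = 1, coeff 4 -> 4
Grade 1: (-1)^(1*2/2) = (-1)^1 = -1, coeff -2 -> 2
Grade 3: (-1)^(3*4/2) = (-1)^6 = 1, coeff -2 -> -2
Conjugated coefficients: 4, 2, -2


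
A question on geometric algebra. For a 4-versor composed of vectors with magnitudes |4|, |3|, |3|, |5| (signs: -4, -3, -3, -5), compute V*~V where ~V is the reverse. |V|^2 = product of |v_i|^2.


Each vector v_i has |v_i|^2 = s_i^2
Squared scales: (-4)^2 = 16, (-3)^2 = 9, (-3)^2 = 9, (-5)^2 = 25
|V|^2 = 16 * 9 * 9 * 25
= 32400


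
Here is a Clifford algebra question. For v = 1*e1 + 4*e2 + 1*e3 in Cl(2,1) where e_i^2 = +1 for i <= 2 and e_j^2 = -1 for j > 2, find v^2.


v^2 = sum of c_i^2 * e_i^2
Positive signature terms (e_i^2 = +1): 1^2 + 4^2 = 17
Negative signature terms (e_j^2 = -1): 1^2 = 1
v^2 = 17 - 1 = 16


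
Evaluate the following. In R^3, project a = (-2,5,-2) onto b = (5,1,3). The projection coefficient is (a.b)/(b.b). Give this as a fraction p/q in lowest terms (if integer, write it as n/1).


Projection coefficient = (a . b) / (b . b)
a . b = (-2)*5 + 5*1 + (-2)*3
= -10 + 5 + (-6) = -11
b . b = 5^2 + 1^2 + 3^2
= 25 + 1 + 9 = 35
Coefficient = -11/35
In lowest terms: -11/35


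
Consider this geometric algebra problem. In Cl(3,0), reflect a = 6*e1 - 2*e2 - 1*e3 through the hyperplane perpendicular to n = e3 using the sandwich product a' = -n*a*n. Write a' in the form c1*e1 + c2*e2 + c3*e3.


Reflection formula: a' = -n*a*n, with n = e3 (unit vector, n^2 = 1).
For reflection through hyperplane perp to e3:
The component along e3 flips sign, others stay.
a = (6, -2, -1)
a' = (6, -2, 1)
a' = 6*e1 - 2*e2 + 1*e3


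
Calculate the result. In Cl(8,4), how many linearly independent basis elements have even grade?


Even subalgebra dimension = 2^(n-1)
n = 8 + 4 = 12
2^(12 - 1) = 2^11 = 2048
Verification: sum of C(12,k) for even k = 1 + 66 + 495 + 924 + 495 + 66 + 1 = 2048
Result = 2048


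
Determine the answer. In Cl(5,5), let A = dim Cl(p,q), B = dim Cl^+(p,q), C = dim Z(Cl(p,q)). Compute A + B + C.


n = 5 + 5 = 10
Total dim = 2^10 = 1024
Even subalgebra dim = 2^9 = 512
n is even, so center dim = 1
Sum = 1024 + 512 + 1 = 1537


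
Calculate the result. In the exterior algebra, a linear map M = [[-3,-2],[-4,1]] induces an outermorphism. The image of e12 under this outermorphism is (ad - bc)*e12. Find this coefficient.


The outermorphism of a linear map f sends e1^e2 to f(e1)^f(e2).
f(e1) = -3*e1 - 4*e2
f(e2) = -2*e1 + 1*e2
f(e1) ^ f(e2) = (-3*e1 - 4*e2) ^ (-2*e1 + 1*e2)
= (-3)*1*e12 + (-4)*(-2)*e21
= (-3 - 8)*e12
= -11*e12
Coefficient = -11


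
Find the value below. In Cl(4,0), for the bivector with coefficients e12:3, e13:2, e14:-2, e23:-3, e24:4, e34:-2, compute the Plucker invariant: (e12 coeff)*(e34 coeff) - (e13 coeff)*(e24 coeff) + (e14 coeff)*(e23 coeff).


Plucker relation: af - be + cd
a*f = 3*(-2) = -6
b*e = 2*4 = 8
c*d = (-2)*(-3) = 6
af - be + cd = -6 - 8 + 6
= -8


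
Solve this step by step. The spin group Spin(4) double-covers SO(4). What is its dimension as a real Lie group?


Spin(n) double-covers SO(n); both have Lie algebra so(n) of dimension n(n-1)/2.
n = 4
n(n-1) = 4 * 3 = 12
dim Spin(4) = 12/2 = 6


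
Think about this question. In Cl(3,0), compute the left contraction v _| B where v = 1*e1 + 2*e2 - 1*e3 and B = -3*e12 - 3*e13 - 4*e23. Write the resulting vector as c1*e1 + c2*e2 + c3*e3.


Left contraction v _| B = <vB>_1 (grade-1 part of the geometric product vB).
Using e1_|e12 = e2, e2_|e12 = -e1, e1_|e13 = e3, e3_|e13 = -e1, e2_|e23 = e3, e3_|e23 = -e2:
e1 coeff: -v2*b12 - v3*b13 = -(2)*(-3) - (-1)*(-3) = 3
e2 coeff: v1*b12 - v3*b23 = (1)*(-3) - (-1)*(-4) = -7
e3 coeff: v1*b13 + v2*b23 = (1)*(-3) + (2)*(-4) = -11
v _| B = 3*e1 - 7*e2 - 11*e3


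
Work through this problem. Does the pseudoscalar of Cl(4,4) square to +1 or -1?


The pseudoscalar I = e1...e_n (product of all n generators) of Cl(p,q) satisfies I^2 = (-1)^(q + n(n-1)/2).
p = 4, q = 4, n = p + q = 8
n(n-1)/2 = 8 * 7 / 2 = 28
Exponent = q + n(n-1)/2 = 4 + 28 = 32
I^2 = (-1)^32 = +1


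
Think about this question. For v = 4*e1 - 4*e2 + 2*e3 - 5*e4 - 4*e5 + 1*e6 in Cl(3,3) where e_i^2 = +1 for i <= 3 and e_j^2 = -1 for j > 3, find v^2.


v^2 = sum of c_i^2 * e_i^2
Positive signature terms (e_i^2 = +1): 4^2 + (-4)^2 + 2^2 = 36
Negative signature terms (e_j^2 = -1): (-5)^2 + (-4)^2 + 1^2 = 42
v^2 = 36 - 42 = -6


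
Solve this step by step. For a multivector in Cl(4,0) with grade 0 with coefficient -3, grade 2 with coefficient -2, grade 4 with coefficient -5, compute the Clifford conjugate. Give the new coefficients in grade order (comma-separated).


Clifford conjugate sign for grade k: (-1)^(k(k+1)/2)
Grade 0: (-1)^(0*1/2) = (-1)^0 = 1, coeff -3 -> -3
Grade 2: (-1)^(2*3/2) = (-1)^3 = -1, coeff -2 -> 2
Grade 4: (-1)^(4*5/2) = (-1)^10 = 1, coeff -5 -> -5
Conjugated coefficients: -3, 2, -5


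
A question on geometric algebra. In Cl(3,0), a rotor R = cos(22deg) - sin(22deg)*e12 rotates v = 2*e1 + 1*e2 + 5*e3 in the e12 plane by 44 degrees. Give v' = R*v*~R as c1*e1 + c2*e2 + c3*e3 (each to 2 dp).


Rotor R = cos(22deg) - sin(22deg)*e12
Rotation angle theta = 2 * 22 = 44 degrees in the e12 plane (e1 -> e2).
The component perpendicular to the plane (e3) is invariant: v'_3 = v3 = 5.00
cos(44deg) = 0.7193, sin(44deg) = 0.6947
v'_1 = v1*cos(theta) - v2*sin(theta) = 2*0.7193 - 1*0.6947 = 0.74
v'_2 = v1*sin(theta) + v2*cos(theta) = 2*0.6947 + 1*0.7193 = 2.11
v' = 0.74*e1 + 2.11*e2 + 5.00*e3


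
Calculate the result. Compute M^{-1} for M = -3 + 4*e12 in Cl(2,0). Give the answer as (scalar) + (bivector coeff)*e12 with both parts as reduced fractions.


M = -3 + 4*e12, where e12^2 = -1.
Since M commutes with its reverse ~M = a - b*e12, M * ~M = a^2 - b^2*e12^2 = a^2 + b^2.
So M^{-1} = ~M / (a^2 + b^2) = (a - b*e12)/(a^2 + b^2).
a^2 + b^2 = 9 + 16 = 25
Scalar part = -3/25 = -3/25
Bivector coeff = -4/25 = -4/25
M^{-1} = -3/25 - 4/25*e12


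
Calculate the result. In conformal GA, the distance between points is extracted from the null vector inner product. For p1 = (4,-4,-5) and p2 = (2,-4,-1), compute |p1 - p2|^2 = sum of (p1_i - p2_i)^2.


p1 - p2 = (2, 0, -4)
|p1 - p2|^2 = 2^2 + 0^2 + (-4)^2
= 4 + 0 + 16
= 20


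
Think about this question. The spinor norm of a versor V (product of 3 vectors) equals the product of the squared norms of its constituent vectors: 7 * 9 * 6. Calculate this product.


Spinor norm N(V) = |v1|^2 * |v2|^2 * ... * |v3|^2
= 7 * 9 * 6
Running product: 7, 63, 378
N(V) = 378


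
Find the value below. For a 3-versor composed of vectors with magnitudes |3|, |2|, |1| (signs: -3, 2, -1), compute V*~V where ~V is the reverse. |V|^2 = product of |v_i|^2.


Each vector v_i has |v_i|^2 = s_i^2
Squared scales: (-3)^2 = 9, 2^2 = 4, (-1)^2 = 1
|V|^2 = 9 * 4 * 1
= 36


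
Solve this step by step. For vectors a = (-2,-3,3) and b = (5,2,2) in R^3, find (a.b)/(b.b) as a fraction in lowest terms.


Projection coefficient = (a . b) / (b . b)
a . b = (-2)*5 + (-3)*2 + 3*2
= -10 + (-6) + 6 = -10
b . b = 5^2 + 2^2 + 2^2
= 25 + 4 + 4 = 33
Coefficient = -10/33
In lowest terms: -10/33


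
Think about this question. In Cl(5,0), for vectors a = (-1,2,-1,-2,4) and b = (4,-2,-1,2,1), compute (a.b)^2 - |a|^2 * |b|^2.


a . b = (-1)*4 + 2*(-2) + (-1)*(-1) + (-2)*2 + 4*1
= -4 + (-4) + 1 + (-4) + 4 = -7
|a|^2 = (-1)^2 + 2^2 + (-1)^2 + (-2)^2 + 4^2 = 26
|b|^2 = 4^2 + (-2)^2 + (-1)^2 + 2^2 + 1^2 = 26
(a.b)^2 = (-7)^2 = 49
|a|^2 * |b|^2 = 26 * 26 = 676
Result = 49 - 676 = -627


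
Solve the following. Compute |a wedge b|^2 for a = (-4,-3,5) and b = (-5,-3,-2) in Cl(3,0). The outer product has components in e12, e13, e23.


a wedge b = (a1*b2 - a2*b1)*e12 + (a1*b3 - a3*b1)*e13 + (a2*b3 - a3*b2)*e23
e12 coeff: (-4)*(-3) - (-3)*(-5) = 12 - 15 = -3
e13 coeff: (-4)*(-2) - 5*(-5) = 8 - (-25) = 33
e23 coeff: (-3)*(-2) - 5*(-3) = 6 - (-15) = 21
|a wedge b|^2 = (-3)^2 + 33^2 + 21^2
= 9 + 1089 + 441
= 1539


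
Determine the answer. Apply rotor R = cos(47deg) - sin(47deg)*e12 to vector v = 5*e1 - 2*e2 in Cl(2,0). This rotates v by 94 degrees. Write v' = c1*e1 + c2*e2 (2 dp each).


Rotor R = cos(47deg) - sin(47deg)*e12
Rotation angle theta = 2 * 47 = 94 degrees
v' = R*v*~R rotates v by theta.
cos(94deg) = -0.0698, sin(94deg) = 0.9976
v'_1 = 5*cos(94deg) - (-2)*sin(94deg)
= 5*(-0.0698) - (-2)*0.9976
= 1.65
v'_2 = 5*sin(94deg) + (-2)*cos(94deg)
= 5*0.9976 + (-2)*(-0.0698)
= 5.13
v' = 1.65*e1 + 5.13*e2


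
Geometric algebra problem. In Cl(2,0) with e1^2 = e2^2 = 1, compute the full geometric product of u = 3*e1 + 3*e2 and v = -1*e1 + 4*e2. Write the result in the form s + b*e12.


Expand: (3*e1 + 3*e2)(-1*e1 + 4*e2)
= 3*(-1)*e1e1 + 3*4*e1e2 + 3*(-1)*e2e1 + 3*4*e2e2
Using e1^2 = e2^2 = 1, e2e1 = -e1e2:
Scalar part s = 3*(-1) + 3*4 = -3 + 12 = 9
Bivector part b = 3*4 - 3*(-1) = 12 - (-3) = 15
uv = 9 + 15*e12


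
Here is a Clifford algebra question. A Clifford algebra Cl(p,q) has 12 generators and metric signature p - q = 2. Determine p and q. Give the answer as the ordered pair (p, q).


We need p + q = 12 and p - q = 2.
Adding: 2p = 12 + 2 = 14, so p = 7.
Then q = 12 - 7 = 5.
(p, q) = (7, 5)


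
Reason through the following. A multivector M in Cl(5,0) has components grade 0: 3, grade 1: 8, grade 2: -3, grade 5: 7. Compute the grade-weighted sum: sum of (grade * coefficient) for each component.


Grade-weighted sum = sum of grade_k * coefficient_k
0*3 = 0
1*8 = 8
2*(-3) = -6
5*7 = 35
Total = 0 + 8 + (-6) + 35 = 37


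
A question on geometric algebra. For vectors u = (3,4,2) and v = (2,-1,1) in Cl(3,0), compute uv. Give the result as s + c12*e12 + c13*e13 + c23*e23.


In Cl(3,0): e_i^2 = 1, e_ie_j = -e_je_i for i != j.
Scalar part = u . v = 3*2 + 4*(-1) + 2*1
= 6 + (-4) + 2 = 4
e12 coeff = 3*(-1) - 4*2 = -3 - 8 = -11
e13 coeff = 3*1 - 2*2 = 3 - 4 = -1
e23 coeff = 4*1 - 2*(-1) = 4 - (-2) = 6
uv = 4 - 11*e12 - 1*e13 + 6*e23


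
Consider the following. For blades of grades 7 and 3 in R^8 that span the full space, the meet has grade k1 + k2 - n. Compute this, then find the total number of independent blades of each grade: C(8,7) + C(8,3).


Meet grade = grade(A) + grade(B) - n
= 7 + 3 - 8 = 2
C(8,7) = 8
C(8,3) = 56
dim_A + dim_B = 8 + 56 = 64


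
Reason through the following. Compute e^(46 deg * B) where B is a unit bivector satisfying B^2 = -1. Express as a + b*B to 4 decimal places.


For a unit bivector B with B^2 = -1, the exponential series gives
e^(theta*B) = cos(theta) + sin(theta)*B (the GA analogue of Euler's formula).
theta = 46 degrees = 0.802851 rad
cos(46 deg) = 0.6947
sin(46 deg) = 0.7193
exp(theta*B) = 0.6947 + 0.7193*B


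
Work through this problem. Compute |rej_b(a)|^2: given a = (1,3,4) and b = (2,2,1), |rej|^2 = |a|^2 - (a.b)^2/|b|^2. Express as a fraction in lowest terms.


|a|^2 = 1^2 + 3^2 + 4^2 = 26
|b|^2 = 2^2 + 2^2 + 1^2 = 9
a . b = 1*2 + 3*2 + 4*1 = 12
(a.b)^2 = 12^2 = 144
|rej|^2 = 26 - 144/9
= (234 - 144)/9
= 90/9
In lowest terms: 10/1


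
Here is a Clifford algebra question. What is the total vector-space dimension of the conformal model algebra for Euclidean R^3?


The conformal model of R^3 uses Cl(4,1): the 3 Euclidean generators plus two extra orthogonal generators e+ (e+^2 = +1) and e- (e-^2 = -1), from which the null vectors e0, einf are built.
Number of generators m = 3 + 2 = 5.
dim Cl(p,q) = 2^m = 2^5 = 32
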